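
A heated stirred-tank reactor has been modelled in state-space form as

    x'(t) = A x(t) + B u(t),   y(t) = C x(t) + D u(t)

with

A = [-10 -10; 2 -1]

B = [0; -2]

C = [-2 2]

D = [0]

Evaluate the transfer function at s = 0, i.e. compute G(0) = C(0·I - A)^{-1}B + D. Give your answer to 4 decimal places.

G(0) = C(-A)^{-1}B + D = -C A^{-1} B + D.
det A = 30, so A^{-1} = (1/30)·adj(A) = [[-1/30, 1/3], [-1/15, -1/3]]
A^{-1} B = [-2/3, 2/3]^T
C A^{-1} B = 8/3
G(0) = D - C A^{-1} B = 0 - (8/3) = -8/3 ≈ -2.6667

-2.6667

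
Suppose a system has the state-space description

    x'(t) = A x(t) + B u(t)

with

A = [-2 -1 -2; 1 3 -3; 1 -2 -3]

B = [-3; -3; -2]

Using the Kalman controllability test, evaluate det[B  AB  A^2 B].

1336

AB = [[13], [-6], [9]]
A^2B = [[-38], [-32], [-2]]
Controllability matrix C = [B  AB  A^2B] = [[-3, 13, -38], [-3, -6, -32], [-2, 9, -2]]
Expanding along the first row, det(C) = (-3)·((-6)·(-2) - (-32)·9) - 13·((-3)·(-2) - (-32)·(-2)) + (-38)·((-3)·9 - (-6)·(-2)) = (-3)·300 - 13·(-58) + (-38)·(-39) = 1336
Since det(C) ≠ 0, rank(C) = 3 and the system is completely controllable.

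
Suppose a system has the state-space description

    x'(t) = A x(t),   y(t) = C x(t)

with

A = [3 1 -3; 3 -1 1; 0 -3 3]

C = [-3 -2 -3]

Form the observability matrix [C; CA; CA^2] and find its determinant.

CA = [[-15, 8, -2]]
CA^2 = [[-21, -17, 47]]
Observability matrix O = [C; CA; CA^2] = [[-3, -2, -3], [-15, 8, -2], [-21, -17, 47]]
Expanding along the first row, det(O) = (-3)·(8·47 - (-2)·(-17)) - (-2)·((-15)·47 - (-2)·(-21)) + (-3)·((-15)·(-17) - 8·(-21)) = (-3)·342 - (-2)·(-747) + (-3)·423 = -3789
Since det(O) ≠ 0, rank(O) = 3 and the system is completely observable.

-3789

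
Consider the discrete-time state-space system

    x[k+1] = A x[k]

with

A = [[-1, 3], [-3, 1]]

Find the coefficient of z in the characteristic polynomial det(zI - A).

0

For a 2×2 matrix, det(zI - A) = z^2 - (tr A)z + det A.
tr A = 0, det A = 8.
So p(z) = z^2 + 8.
The coefficient of z is 0.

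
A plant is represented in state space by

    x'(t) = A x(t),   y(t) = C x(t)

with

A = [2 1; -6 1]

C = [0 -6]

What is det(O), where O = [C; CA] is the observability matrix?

CA = [[36, -6]]
Observability matrix O = [C; CA] = [[0, -6], [36, -6]]
det(O) = 0·(-6) - (-6)·36 = 0 - (-216) = 216
Since det(O) ≠ 0, rank(O) = 2 and the system is completely observable.

216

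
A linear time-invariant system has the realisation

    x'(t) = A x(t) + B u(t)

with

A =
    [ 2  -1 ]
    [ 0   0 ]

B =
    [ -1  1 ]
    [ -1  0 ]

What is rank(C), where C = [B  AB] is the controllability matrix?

AB = [[-1, 2], [0, 0]]
Controllability matrix C = [B  AB] = [[-1, 1, -1, 2], [-1, 0, 0, 0]]
Take the 2×2 submatrix of C formed by columns 1, 2: [[-1, 1], [-1, 0]]. Its determinant is (-1)·0 - 1·(-1) = 0 - (-1) = 1 ≠ 0.
So rank(C) ≥ 2; since C has 2 rows, rank(C) = 2.
rank(C) = 2 = n, so the pair (A, B) is completely controllable.

2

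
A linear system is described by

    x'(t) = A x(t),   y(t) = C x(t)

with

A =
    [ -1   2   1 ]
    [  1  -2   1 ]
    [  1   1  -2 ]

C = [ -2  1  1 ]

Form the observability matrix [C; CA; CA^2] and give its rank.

3

CA = [[4, -5, -3]]
CA^2 = [[-12, 15, 5]]
Observability matrix O = [C; CA; CA^2] = [[-2, 1, 1], [4, -5, -3], [-12, 15, 5]]
det(O) = (-2)·((-5)·5 - (-3)·15) - 1·(4·5 - (-3)·(-12)) + 1·(4·15 - (-5)·(-12)) = (-2)·20 - 1·(-16) + 1·0 = -24 ≠ 0, so rank(O) = 3.
rank(O) = 3 = n, so the pair (A, C) is completely observable.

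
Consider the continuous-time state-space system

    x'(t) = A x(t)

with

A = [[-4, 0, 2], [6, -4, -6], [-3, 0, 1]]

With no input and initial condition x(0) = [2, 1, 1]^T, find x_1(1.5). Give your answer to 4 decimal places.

det(sI - A) = s^3 - (tr A)s^2 + (M11 + M22 + M33)s - det A, where Mii is the 2×2 principal minor of A obtained by deleting row i and column i.
tr A = (-4) + (-4) + 1 = -7; M11 = (-4)·1 - (-6)·0 = -4 - 0 = -4; M22 = (-4)·1 - 2·(-3) = -4 - (-6) = 2; M33 = (-4)·(-4) - 0·6 = 16 - 0 = 16; sum of minors = 14.
det A = (-4)·((-4)·1 - (-6)·0) - 0·(6·1 - (-6)·(-3)) + 2·(6·0 - (-4)·(-3)) = (-4)·(-4) - 0·(-12) + 2·(-12) = -8.
So p(s) = det(sI - A) = s^3 + 7s^2 + 14s + 8.
Rational-root test: any integer root divides 8. Testing small divisors, s = -1 works: p(-1) = -1 + 7 + (-14) + 8 = 0, so (s + 1) is a factor.
Dividing, p(s) = (s + 1)(s^2 + 6s + 8).
Factor s^2 + 6s + 8: two numbers with sum -6 and product 8 are -2 and -4, so s^2 + 6s + 8 = (s + 2)(s + 4).
Hence p(s) = (s + 1) (s + 2) (s + 4), with roots -4, -2, -1.
The eigenvalues -4, -2, -1 are distinct and real, so A is diagonalisable and x(t) = e^{At} x(0) = V diag(e^{λ_i t}) V^{-1} x(0), where the columns of V are the eigenvectors.
λ = -4: A - (-4)I = [[0, 0, 2], [6, 0, -6], [-3, 0, 5]]. v must be orthogonal to every row; (row 1) × (row 2) = [0, 12, 0], so take v_1 = [0, -1, 0]^T.
λ = -2: A - (-2)I = [[-2, 0, 2], [6, -2, -6], [-3, 0, 3]]. v must be orthogonal to every row; (row 1) × (row 2) = [4, 0, 4], so take v_2 = [1, 0, 1]^T.
λ = -1: A - (-1)I = [[-3, 0, 2], [6, -3, -6], [-3, 0, 2]]. v must be orthogonal to every row; (row 1) × (row 2) = [6, -6, 9], so take v_3 = [2, -2, 3]^T.
V = [v_1 v_2 v_3] = [[0, 1, 2], [-1, 0, -2], [0, 1, 3]] has det V = 1, so V^{-1} = adj(V)/det V = [[2, -1, -2], [3, 0, -2], [-1, 0, 1]].
Modal coordinates z(0) = V^{-1} x(0): 2·2 + (-1)·1 + (-2)·1 = 1; 3·2 + 0·1 + (-2)·1 = 4; (-1)·2 + 0·1 + 1·1 = -1; so z(0) = [1, 4, -1]^T.
x_1(t) = Σ_i (v_i)_1 · z_i(0) · e^{λ_i t} (row 1 of V times the modal terms).
x_1(1.5) = 0·1·e^{-4·1.5} + 1·4·e^{-2·1.5} + 2·(-1)·e^{-1·1.5} = 0·0.002479 + 4·0.049787 + (-2)·0.223130 = -0.2471.

-0.2471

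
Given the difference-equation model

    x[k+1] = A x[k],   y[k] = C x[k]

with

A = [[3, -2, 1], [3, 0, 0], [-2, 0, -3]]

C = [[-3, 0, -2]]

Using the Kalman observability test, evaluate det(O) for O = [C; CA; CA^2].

CA = [[-5, 6, 3]]
CA^2 = [[-3, 10, -14]]
Observability matrix O = [C; CA; CA^2] = [[-3, 0, -2], [-5, 6, 3], [-3, 10, -14]]
Expanding along the first row, det(O) = (-3)·(6·(-14) - 3·10) - 0·((-5)·(-14) - 3·(-3)) + (-2)·((-5)·10 - 6·(-3)) = (-3)·(-114) - 0·79 + (-2)·(-32) = 406
Since det(O) ≠ 0, rank(O) = 3 and the system is completely observable.

406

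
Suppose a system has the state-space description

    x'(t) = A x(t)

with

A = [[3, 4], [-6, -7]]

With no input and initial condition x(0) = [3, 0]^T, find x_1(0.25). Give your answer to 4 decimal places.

det(sI - A) = s^2 - (tr A)s + det A, with tr A = 3 + (-7) = -4 and det A = 3·(-7) - 4·(-6) = -21 - (-24) = 3.
So p(s) = det(sI - A) = s^2 + 4s + 3.
Factor s^2 + 4s + 3: two numbers with sum -4 and product 3 are -1 and -3, so s^2 + 4s + 3 = (s + 1)(s + 3).
Hence p(s) = (s + 1) (s + 3), with roots -3, -1.
The eigenvalues -3, -1 are distinct and real, so A is diagonalisable and x(t) = e^{At} x(0) = V diag(e^{λ_i t}) V^{-1} x(0), where the columns of V are the eigenvectors.
λ = -3: A - (-3)I = [[6, 4], [-6, -4]]. Row 1 gives 6·v1 + 4·v2 = 0, so take v_1 = [-2, 3]^T.
λ = -1: A - (-1)I = [[4, 4], [-6, -6]]. Row 1 gives 4·v1 + 4·v2 = 0, so take v_2 = [1, -1]^T.
V = [v_1 v_2] = [[-2, 1], [3, -1]] has det V = -1, so V^{-1} = adj(V)/det V = [[1, 1], [3, 2]].
Modal coordinates z(0) = V^{-1} x(0): 1·3 + 1·0 = 3; 3·3 + 2·0 = 9; so z(0) = [3, 9]^T.
x_1(t) = Σ_i (v_i)_1 · z_i(0) · e^{λ_i t} (row 1 of V times the modal terms).
x_1(0.25) = (-2)·3·e^{-3·0.25} + 1·9·e^{-1·0.25} = (-6)·0.472367 + 9·0.778801 = 4.1750.

4.1750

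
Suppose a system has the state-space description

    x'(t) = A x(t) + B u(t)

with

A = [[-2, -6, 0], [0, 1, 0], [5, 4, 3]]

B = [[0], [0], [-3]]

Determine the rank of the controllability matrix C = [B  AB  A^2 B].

AB = [[0], [0], [-9]]
A^2B = [[0], [0], [-27]]
Controllability matrix C = [B  AB  A^2B] = [[0, 0, 0], [0, 0, 0], [-3, -9, -27]]
Every column of C is a scalar multiple of column 1 = [0, 0, -3] (multipliers 1, 3, 9), so the columns span a one-dimensional space.
C ≠ 0, hence rank(C) = 1.
rank(C) = 1 < n = 3, so the pair (A, B) is not completely controllable.

1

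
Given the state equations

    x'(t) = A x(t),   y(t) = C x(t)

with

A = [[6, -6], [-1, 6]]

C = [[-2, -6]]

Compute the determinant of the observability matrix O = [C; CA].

CA = [[-6, -24]]
Observability matrix O = [C; CA] = [[-2, -6], [-6, -24]]
det(O) = (-2)·(-24) - (-6)·(-6) = 48 - 36 = 12
Since det(O) ≠ 0, rank(O) = 2 and the system is completely observable.

12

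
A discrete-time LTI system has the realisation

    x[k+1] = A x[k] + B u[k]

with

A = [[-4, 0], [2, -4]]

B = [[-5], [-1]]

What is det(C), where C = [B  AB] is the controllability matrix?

50

AB = [[20], [-6]]
Controllability matrix C = [B  AB] = [[-5, 20], [-1, -6]]
det(C) = (-5)·(-6) - 20·(-1) = 30 - (-20) = 50
Since det(C) ≠ 0, rank(C) = 2 and the system is completely controllable.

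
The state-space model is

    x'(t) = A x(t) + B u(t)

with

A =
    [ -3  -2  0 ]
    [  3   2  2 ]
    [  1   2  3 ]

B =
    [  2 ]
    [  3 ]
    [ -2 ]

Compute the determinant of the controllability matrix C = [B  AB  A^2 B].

AB = [[-12], [8], [2]]
A^2B = [[20], [-16], [10]]
Controllability matrix C = [B  AB  A^2B] = [[2, -12, 20], [3, 8, -16], [-2, 2, 10]]
Expanding along the first row, det(C) = 2·(8·10 - (-16)·2) - (-12)·(3·10 - (-16)·(-2)) + 20·(3·2 - 8·(-2)) = 2·112 - (-12)·(-2) + 20·22 = 640
Since det(C) ≠ 0, rank(C) = 3 and the system is completely controllable.

640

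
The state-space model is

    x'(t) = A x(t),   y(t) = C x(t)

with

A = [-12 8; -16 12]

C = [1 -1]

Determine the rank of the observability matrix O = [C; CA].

1

CA = [[4, -4]]
Observability matrix O = [C; CA] = [[1, -1], [4, -4]]
Every row of O is a scalar multiple of row 1 = [1, -1] (multipliers 1, 4), so the rows span a one-dimensional space.
O ≠ 0, hence rank(O) = 1.
rank(O) = 1 < n = 2, so the pair (A, C) is not completely observable.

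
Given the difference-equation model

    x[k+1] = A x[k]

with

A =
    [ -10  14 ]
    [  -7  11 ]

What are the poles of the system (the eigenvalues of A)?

det(zI - A) = z^2 - (tr A)z + det A, with tr A = (-10) + 11 = 1 and det A = (-10)·11 - 14·(-7) = -110 - (-98) = -12.
So p(z) = det(zI - A) = z^2 - z - 12.
Factor z^2 - z - 12: two numbers with sum 1 and product -12 are 4 and -3, so z^2 - z - 12 = (z - 4)(z + 3).
Hence p(z) = (z - 4) (z + 3), with roots -3, 4.

-3, 4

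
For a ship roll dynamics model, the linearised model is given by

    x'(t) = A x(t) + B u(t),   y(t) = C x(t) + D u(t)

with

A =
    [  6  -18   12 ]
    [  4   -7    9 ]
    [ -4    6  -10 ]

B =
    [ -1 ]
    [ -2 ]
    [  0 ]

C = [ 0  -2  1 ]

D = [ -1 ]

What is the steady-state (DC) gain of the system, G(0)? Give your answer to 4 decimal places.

G(0) = C(-A)^{-1}B + D = -C A^{-1} B + D.
det A = -24, so A^{-1} = (1/-24)·adj(A) = [[-2/3, 9/2, 13/4], [-1/6, 1/2, 1/4], [1/6, -3/2, -5/4]]
A^{-1} B = [-25/3, -5/6, 17/6]^T
C A^{-1} B = 9/2
G(0) = D - C A^{-1} B = -1 - (9/2) = -11/2 ≈ -5.5000

-5.5000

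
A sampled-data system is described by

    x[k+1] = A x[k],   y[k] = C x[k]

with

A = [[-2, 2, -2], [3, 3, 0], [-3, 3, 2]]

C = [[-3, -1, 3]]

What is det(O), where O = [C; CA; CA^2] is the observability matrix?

504

CA = [[-6, 0, 12]]
CA^2 = [[-24, 24, 36]]
Observability matrix O = [C; CA; CA^2] = [[-3, -1, 3], [-6, 0, 12], [-24, 24, 36]]
Expanding along the first row, det(O) = (-3)·(0·36 - 12·24) - (-1)·((-6)·36 - 12·(-24)) + 3·((-6)·24 - 0·(-24)) = (-3)·(-288) - (-1)·72 + 3·(-144) = 504
Since det(O) ≠ 0, rank(O) = 3 and the system is completely observable.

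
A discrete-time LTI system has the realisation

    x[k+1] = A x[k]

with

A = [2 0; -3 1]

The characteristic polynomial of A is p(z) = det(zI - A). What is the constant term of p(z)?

For a 2×2 matrix, det(zI - A) = z^2 - (tr A)z + det A.
tr A = 3, det A = 2.
So p(z) = z^2 - 3z + 2.
The constant term is 2.

2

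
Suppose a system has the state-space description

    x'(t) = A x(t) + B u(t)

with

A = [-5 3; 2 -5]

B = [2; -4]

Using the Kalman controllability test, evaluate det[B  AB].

AB = [[-22], [24]]
Controllability matrix C = [B  AB] = [[2, -22], [-4, 24]]
det(C) = 2·24 - (-22)·(-4) = 48 - 88 = -40
Since det(C) ≠ 0, rank(C) = 2 and the system is completely controllable.

-40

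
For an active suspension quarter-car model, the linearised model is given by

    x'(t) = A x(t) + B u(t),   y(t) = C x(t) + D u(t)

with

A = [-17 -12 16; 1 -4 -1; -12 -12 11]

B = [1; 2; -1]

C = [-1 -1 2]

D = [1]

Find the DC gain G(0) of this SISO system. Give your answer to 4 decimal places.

G(0) = C(-A)^{-1}B + D = -C A^{-1} B + D.
det A = -20, so A^{-1} = (1/-20)·adj(A) = [[14/5, 3, -19/5], [-1/20, -1/4, 1/20], [3, 3, -4]]
A^{-1} B = [63/5, -3/5, 13]^T
C A^{-1} B = 14
G(0) = D - C A^{-1} B = 1 - (14) = -13

-13.0000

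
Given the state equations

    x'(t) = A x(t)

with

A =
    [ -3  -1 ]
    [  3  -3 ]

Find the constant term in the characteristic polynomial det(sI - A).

12

For a 2×2 matrix, det(sI - A) = s^2 - (tr A)s + det A.
tr A = -6, det A = 12.
So p(s) = s^2 + 6s + 12.
The constant term is 12.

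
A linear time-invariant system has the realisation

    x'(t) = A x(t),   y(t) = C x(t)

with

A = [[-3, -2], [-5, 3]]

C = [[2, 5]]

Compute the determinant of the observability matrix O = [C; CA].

CA = [[-31, 11]]
Observability matrix O = [C; CA] = [[2, 5], [-31, 11]]
det(O) = 2·11 - 5·(-31) = 22 - (-155) = 177
Since det(O) ≠ 0, rank(O) = 2 and the system is completely observable.

177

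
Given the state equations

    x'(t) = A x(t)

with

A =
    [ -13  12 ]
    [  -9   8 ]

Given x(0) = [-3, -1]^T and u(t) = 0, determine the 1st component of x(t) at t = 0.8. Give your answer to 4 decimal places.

det(sI - A) = s^2 - (tr A)s + det A, with tr A = (-13) + 8 = -5 and det A = (-13)·8 - 12·(-9) = -104 - (-108) = 4.
So p(s) = det(sI - A) = s^2 + 5s + 4.
Factor s^2 + 5s + 4: two numbers with sum -5 and product 4 are -1 and -4, so s^2 + 5s + 4 = (s + 1)(s + 4).
Hence p(s) = (s + 1) (s + 4), with roots -4, -1.
The eigenvalues -4, -1 are distinct and real, so A is diagonalisable and x(t) = e^{At} x(0) = V diag(e^{λ_i t}) V^{-1} x(0), where the columns of V are the eigenvectors.
λ = -4: A - (-4)I = [[-9, 12], [-9, 12]]. Row 1 gives (-9)·v1 + 12·v2 = 0, so take v_1 = [4, 3]^T.
λ = -1: A - (-1)I = [[-12, 12], [-9, 9]]. Row 1 gives (-12)·v1 + 12·v2 = 0, so take v_2 = [-1, -1]^T.
V = [v_1 v_2] = [[4, -1], [3, -1]] has det V = -1, so V^{-1} = adj(V)/det V = [[1, -1], [3, -4]].
Modal coordinates z(0) = V^{-1} x(0): 1·(-3) + (-1)·(-1) = -2; 3·(-3) + (-4)·(-1) = -5; so z(0) = [-2, -5]^T.
x_1(t) = Σ_i (v_i)_1 · z_i(0) · e^{λ_i t} (row 1 of V times the modal terms).
x_1(0.8) = 4·(-2)·e^{-4·0.8} + (-1)·(-5)·e^{-1·0.8} = (-8)·0.040762 + 5·0.449329 = 1.9205.

1.9205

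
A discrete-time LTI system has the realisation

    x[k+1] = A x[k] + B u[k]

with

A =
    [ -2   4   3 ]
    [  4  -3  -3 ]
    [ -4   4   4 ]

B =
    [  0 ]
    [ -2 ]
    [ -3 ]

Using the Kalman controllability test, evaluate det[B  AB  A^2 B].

-1445

AB = [[-17], [15], [-20]]
A^2B = [[34], [-53], [48]]
Controllability matrix C = [B  AB  A^2B] = [[0, -17, 34], [-2, 15, -53], [-3, -20, 48]]
Expanding along the first row, det(C) = 0·(15·48 - (-53)·(-20)) - (-17)·((-2)·48 - (-53)·(-3)) + 34·((-2)·(-20) - 15·(-3)) = 0·(-340) - (-17)·(-255) + 34·85 = -1445
Since det(C) ≠ 0, rank(C) = 3 and the system is completely controllable.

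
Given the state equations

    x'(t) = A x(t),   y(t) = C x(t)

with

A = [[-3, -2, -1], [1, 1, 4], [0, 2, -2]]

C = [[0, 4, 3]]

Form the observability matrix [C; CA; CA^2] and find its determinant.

-12

CA = [[4, 10, 10]]
CA^2 = [[-2, 22, 16]]
Observability matrix O = [C; CA; CA^2] = [[0, 4, 3], [4, 10, 10], [-2, 22, 16]]
Expanding along the first row, det(O) = 0·(10·16 - 10·22) - 4·(4·16 - 10·(-2)) + 3·(4·22 - 10·(-2)) = 0·(-60) - 4·84 + 3·108 = -12
Since det(O) ≠ 0, rank(O) = 3 and the system is completely observable.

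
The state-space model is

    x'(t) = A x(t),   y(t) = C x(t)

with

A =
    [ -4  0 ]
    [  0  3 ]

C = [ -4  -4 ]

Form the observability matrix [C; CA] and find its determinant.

112

CA = [[16, -12]]
Observability matrix O = [C; CA] = [[-4, -4], [16, -12]]
det(O) = (-4)·(-12) - (-4)·16 = 48 - (-64) = 112
Since det(O) ≠ 0, rank(O) = 2 and the system is completely observable.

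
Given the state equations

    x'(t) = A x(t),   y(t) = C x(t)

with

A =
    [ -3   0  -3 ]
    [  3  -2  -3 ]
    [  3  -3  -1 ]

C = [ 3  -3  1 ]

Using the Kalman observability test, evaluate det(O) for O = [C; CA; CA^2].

CA = [[-15, 3, -1]]
CA^2 = [[51, -3, 37]]
Observability matrix O = [C; CA; CA^2] = [[3, -3, 1], [-15, 3, -1], [51, -3, 37]]
Expanding along the first row, det(O) = 3·(3·37 - (-1)·(-3)) - (-3)·((-15)·37 - (-1)·51) + 1·((-15)·(-3) - 3·51) = 3·108 - (-3)·(-504) + 1·(-108) = -1296
Since det(O) ≠ 0, rank(O) = 3 and the system is completely observable.

-1296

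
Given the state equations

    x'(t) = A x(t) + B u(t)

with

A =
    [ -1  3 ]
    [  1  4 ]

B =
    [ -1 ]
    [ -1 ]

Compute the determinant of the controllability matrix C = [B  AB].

3

AB = [[-2], [-5]]
Controllability matrix C = [B  AB] = [[-1, -2], [-1, -5]]
det(C) = (-1)·(-5) - (-2)·(-1) = 5 - 2 = 3
Since det(C) ≠ 0, rank(C) = 2 and the system is completely controllable.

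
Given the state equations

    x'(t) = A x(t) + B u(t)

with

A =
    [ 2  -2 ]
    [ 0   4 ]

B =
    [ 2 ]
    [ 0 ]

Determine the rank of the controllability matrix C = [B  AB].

1

AB = [[4], [0]]
Controllability matrix C = [B  AB] = [[2, 4], [0, 0]]
Every column of C is a scalar multiple of column 1 = [2, 0] (multipliers 1, 2), so the columns span a one-dimensional space.
C ≠ 0, hence rank(C) = 1.
rank(C) = 1 < n = 2, so the pair (A, B) is not completely controllable.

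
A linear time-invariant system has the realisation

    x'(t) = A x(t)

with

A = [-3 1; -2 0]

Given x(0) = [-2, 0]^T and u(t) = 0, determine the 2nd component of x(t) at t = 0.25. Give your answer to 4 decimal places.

det(sI - A) = s^2 - (tr A)s + det A, with tr A = (-3) + 0 = -3 and det A = (-3)·0 - 1·(-2) = 0 - (-2) = 2.
So p(s) = det(sI - A) = s^2 + 3s + 2.
Factor s^2 + 3s + 2: two numbers with sum -3 and product 2 are -1 and -2, so s^2 + 3s + 2 = (s + 1)(s + 2).
Hence p(s) = (s + 1) (s + 2), with roots -2, -1.
The eigenvalues -2, -1 are distinct and real, so A is diagonalisable and x(t) = e^{At} x(0) = V diag(e^{λ_i t}) V^{-1} x(0), where the columns of V are the eigenvectors.
λ = -2: A - (-2)I = [[-1, 1], [-2, 2]]. Row 1 gives (-1)·v1 + 1·v2 = 0, so take v_1 = [1, 1]^T.
λ = -1: A - (-1)I = [[-2, 1], [-2, 1]]. Row 1 gives (-2)·v1 + 1·v2 = 0, so take v_2 = [1, 2]^T.
V = [v_1 v_2] = [[1, 1], [1, 2]] has det V = 1, so V^{-1} = adj(V)/det V = [[2, -1], [-1, 1]].
Modal coordinates z(0) = V^{-1} x(0): 2·(-2) + (-1)·0 = -4; (-1)·(-2) + 1·0 = 2; so z(0) = [-4, 2]^T.
x_2(t) = Σ_i (v_i)_2 · z_i(0) · e^{λ_i t} (row 2 of V times the modal terms).
x_2(0.25) = 1·(-4)·e^{-2·0.25} + 2·2·e^{-1·0.25} = (-4)·0.606531 + 4·0.778801 = 0.6891.

0.6891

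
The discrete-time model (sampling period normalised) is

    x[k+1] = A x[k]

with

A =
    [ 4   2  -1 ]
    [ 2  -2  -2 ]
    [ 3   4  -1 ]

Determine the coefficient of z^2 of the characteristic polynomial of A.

Expand det(zI - A) for the 3×3 matrix.
p(z) = z^3 - z^2 - 3z - 18.
(Check: constant term = det(-A) = (-1)^3 det A = -18; coefficient of z^2 = -tr A = -1.)
The coefficient of z^2 is -1.

-1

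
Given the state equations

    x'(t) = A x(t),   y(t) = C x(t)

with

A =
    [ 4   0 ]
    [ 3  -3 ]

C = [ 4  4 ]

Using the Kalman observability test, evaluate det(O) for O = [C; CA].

CA = [[28, -12]]
Observability matrix O = [C; CA] = [[4, 4], [28, -12]]
det(O) = 4·(-12) - 4·28 = -48 - 112 = -160
Since det(O) ≠ 0, rank(O) = 2 and the system is completely observable.

-160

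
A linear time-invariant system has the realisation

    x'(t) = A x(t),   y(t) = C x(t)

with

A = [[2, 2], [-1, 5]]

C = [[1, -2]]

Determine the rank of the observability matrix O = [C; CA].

1

CA = [[4, -8]]
Observability matrix O = [C; CA] = [[1, -2], [4, -8]]
Every row of O is a scalar multiple of row 1 = [1, -2] (multipliers 1, 4), so the rows span a one-dimensional space.
O ≠ 0, hence rank(O) = 1.
rank(O) = 1 < n = 2, so the pair (A, C) is not completely observable.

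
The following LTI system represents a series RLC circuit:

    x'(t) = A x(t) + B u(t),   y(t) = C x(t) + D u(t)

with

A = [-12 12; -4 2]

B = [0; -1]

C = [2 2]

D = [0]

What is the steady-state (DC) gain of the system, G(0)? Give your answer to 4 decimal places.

-2.0000

G(0) = C(-A)^{-1}B + D = -C A^{-1} B + D.
det A = 24, so A^{-1} = (1/24)·adj(A) = [[1/12, -1/2], [1/6, -1/2]]
A^{-1} B = [1/2, 1/2]^T
C A^{-1} B = 2
G(0) = D - C A^{-1} B = 0 - (2) = -2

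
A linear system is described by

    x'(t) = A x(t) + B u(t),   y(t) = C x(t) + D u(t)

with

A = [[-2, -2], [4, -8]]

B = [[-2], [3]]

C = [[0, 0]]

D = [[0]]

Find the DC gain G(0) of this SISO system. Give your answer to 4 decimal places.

0.0000

G(0) = C(-A)^{-1}B + D = -C A^{-1} B + D.
det A = 24, so A^{-1} = (1/24)·adj(A) = [[-1/3, 1/12], [-1/6, -1/12]]
A^{-1} B = [11/12, 1/12]^T
C A^{-1} B = 0
G(0) = D - C A^{-1} B = 0 - (0) = 0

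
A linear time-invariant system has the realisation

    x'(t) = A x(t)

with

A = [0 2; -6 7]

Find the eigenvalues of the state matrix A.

det(sI - A) = s^2 - (tr A)s + det A, with tr A = 0 + 7 = 7 and det A = 0·7 - 2·(-6) = 0 - (-12) = 12.
So p(s) = det(sI - A) = s^2 - 7s + 12.
Factor s^2 - 7s + 12: two numbers with sum 7 and product 12 are 4 and 3, so s^2 - 7s + 12 = (s - 4)(s - 3).
Hence p(s) = (s - 4) (s - 3), with roots 3, 4.
At least one eigenvalue has non-negative real part, so the system is not asymptotically stable.

3, 4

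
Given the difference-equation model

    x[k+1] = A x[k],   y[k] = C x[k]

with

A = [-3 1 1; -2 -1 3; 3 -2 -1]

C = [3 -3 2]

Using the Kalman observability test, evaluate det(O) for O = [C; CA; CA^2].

CA = [[3, 2, -8]]
CA^2 = [[-37, 17, 17]]
Observability matrix O = [C; CA; CA^2] = [[3, -3, 2], [3, 2, -8], [-37, 17, 17]]
Expanding along the first row, det(O) = 3·(2·17 - (-8)·17) - (-3)·(3·17 - (-8)·(-37)) + 2·(3·17 - 2·(-37)) = 3·170 - (-3)·(-245) + 2·125 = 25
Since det(O) ≠ 0, rank(O) = 3 and the system is completely observable.

25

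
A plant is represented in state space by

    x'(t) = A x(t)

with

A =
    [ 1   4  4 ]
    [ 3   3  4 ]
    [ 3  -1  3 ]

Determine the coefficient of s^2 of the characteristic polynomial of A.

-7

Expand det(sI - A) for the 3×3 matrix.
p(s) = s^3 - 7s^2 - 5s + 23.
(Check: constant term = det(-A) = (-1)^3 det A = 23; coefficient of s^2 = -tr A = -7.)
The coefficient of s^2 is -7.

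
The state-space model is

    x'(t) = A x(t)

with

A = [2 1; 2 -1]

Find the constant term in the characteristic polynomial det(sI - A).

-4

For a 2×2 matrix, det(sI - A) = s^2 - (tr A)s + det A.
tr A = 1, det A = -4.
So p(s) = s^2 - s - 4.
The constant term is -4.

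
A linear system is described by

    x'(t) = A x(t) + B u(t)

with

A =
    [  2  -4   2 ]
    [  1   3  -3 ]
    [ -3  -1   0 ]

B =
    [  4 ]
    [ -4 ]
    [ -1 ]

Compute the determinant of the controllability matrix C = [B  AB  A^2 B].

AB = [[22], [-5], [-8]]
A^2B = [[48], [31], [-61]]
Controllability matrix C = [B  AB  A^2B] = [[4, 22, 48], [-4, -5, 31], [-1, -8, -61]]
Expanding along the first row, det(C) = 4·((-5)·(-61) - 31·(-8)) - 22·((-4)·(-61) - 31·(-1)) + 48·((-4)·(-8) - (-5)·(-1)) = 4·553 - 22·275 + 48·27 = -2542
Since det(C) ≠ 0, rank(C) = 3 and the system is completely controllable.

-2542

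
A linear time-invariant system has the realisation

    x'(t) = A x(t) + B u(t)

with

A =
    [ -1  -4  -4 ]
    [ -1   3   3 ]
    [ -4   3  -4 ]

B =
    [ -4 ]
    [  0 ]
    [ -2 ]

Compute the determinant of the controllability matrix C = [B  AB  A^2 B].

AB = [[12], [-2], [24]]
A^2B = [[-100], [54], [-150]]
Controllability matrix C = [B  AB  A^2B] = [[-4, 12, -100], [0, -2, 54], [-2, 24, -150]]
Expanding along the first row, det(C) = (-4)·((-2)·(-150) - 54·24) - 12·(0·(-150) - 54·(-2)) + (-100)·(0·24 - (-2)·(-2)) = (-4)·(-996) - 12·108 + (-100)·(-4) = 3088
Since det(C) ≠ 0, rank(C) = 3 and the system is completely controllable.

3088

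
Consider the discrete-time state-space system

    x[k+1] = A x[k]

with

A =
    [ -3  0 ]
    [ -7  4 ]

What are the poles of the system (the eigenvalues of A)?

det(zI - A) = z^2 - (tr A)z + det A, with tr A = (-3) + 4 = 1 and det A = (-3)·4 - 0·(-7) = -12 - 0 = -12.
So p(z) = det(zI - A) = z^2 - z - 12.
Factor z^2 - z - 12: two numbers with sum 1 and product -12 are 4 and -3, so z^2 - z - 12 = (z - 4)(z + 3).
Hence p(z) = (z - 4) (z + 3), with roots -3, 4.

-3, 4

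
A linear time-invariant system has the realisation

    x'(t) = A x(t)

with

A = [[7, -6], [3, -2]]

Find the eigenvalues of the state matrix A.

det(sI - A) = s^2 - (tr A)s + det A, with tr A = 7 + (-2) = 5 and det A = 7·(-2) - (-6)·3 = -14 - (-18) = 4.
So p(s) = det(sI - A) = s^2 - 5s + 4.
Factor s^2 - 5s + 4: two numbers with sum 5 and product 4 are 4 and 1, so s^2 - 5s + 4 = (s - 4)(s - 1).
Hence p(s) = (s - 4) (s - 1), with roots 1, 4.
At least one eigenvalue has non-negative real part, so the system is not asymptotically stable.

1, 4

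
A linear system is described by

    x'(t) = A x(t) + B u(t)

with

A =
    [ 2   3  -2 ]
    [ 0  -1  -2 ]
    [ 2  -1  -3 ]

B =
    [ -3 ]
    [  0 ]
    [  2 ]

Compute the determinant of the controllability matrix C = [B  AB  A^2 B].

AB = [[-10], [-4], [-12]]
A^2B = [[-8], [28], [20]]
Controllability matrix C = [B  AB  A^2B] = [[-3, -10, -8], [0, -4, 28], [2, -12, 20]]
Expanding along the first row, det(C) = (-3)·((-4)·20 - 28·(-12)) - (-10)·(0·20 - 28·2) + (-8)·(0·(-12) - (-4)·2) = (-3)·256 - (-10)·(-56) + (-8)·8 = -1392
Since det(C) ≠ 0, rank(C) = 3 and the system is completely controllable.

-1392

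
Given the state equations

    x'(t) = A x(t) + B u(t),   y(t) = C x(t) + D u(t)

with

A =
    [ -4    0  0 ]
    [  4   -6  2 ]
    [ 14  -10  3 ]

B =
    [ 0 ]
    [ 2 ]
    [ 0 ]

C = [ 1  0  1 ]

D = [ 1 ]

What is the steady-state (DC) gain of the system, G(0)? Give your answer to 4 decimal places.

-9.0000

G(0) = C(-A)^{-1}B + D = -C A^{-1} B + D.
det A = -8, so A^{-1} = (1/-8)·adj(A) = [[-1/4, 0, 0], [-2, 3/2, -1], [-11/2, 5, -3]]
A^{-1} B = [0, 3, 10]^T
C A^{-1} B = 10
G(0) = D - C A^{-1} B = 1 - (10) = -9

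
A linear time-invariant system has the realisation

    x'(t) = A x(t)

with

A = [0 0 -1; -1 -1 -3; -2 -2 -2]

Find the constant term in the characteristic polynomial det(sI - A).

Expand det(sI - A) for the 3×3 matrix.
p(s) = s^3 + 3s^2 - 6s.
(Check: constant term = det(-A) = (-1)^3 det A = 0; coefficient of s^2 = -tr A = 3.)
The constant term is 0.

0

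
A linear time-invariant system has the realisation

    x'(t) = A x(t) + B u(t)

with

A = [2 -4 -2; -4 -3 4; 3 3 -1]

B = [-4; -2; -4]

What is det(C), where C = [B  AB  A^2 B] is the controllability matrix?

9920

AB = [[8], [6], [-14]]
A^2B = [[20], [-106], [56]]
Controllability matrix C = [B  AB  A^2B] = [[-4, 8, 20], [-2, 6, -106], [-4, -14, 56]]
Expanding along the first row, det(C) = (-4)·(6·56 - (-106)·(-14)) - 8·((-2)·56 - (-106)·(-4)) + 20·((-2)·(-14) - 6·(-4)) = (-4)·(-1148) - 8·(-536) + 20·52 = 9920
Since det(C) ≠ 0, rank(C) = 3 and the system is completely controllable.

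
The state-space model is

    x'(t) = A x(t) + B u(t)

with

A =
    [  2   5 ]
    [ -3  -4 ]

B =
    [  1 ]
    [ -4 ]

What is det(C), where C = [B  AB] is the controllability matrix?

AB = [[-18], [13]]
Controllability matrix C = [B  AB] = [[1, -18], [-4, 13]]
det(C) = 1·13 - (-18)·(-4) = 13 - 72 = -59
Since det(C) ≠ 0, rank(C) = 2 and the system is completely controllable.

-59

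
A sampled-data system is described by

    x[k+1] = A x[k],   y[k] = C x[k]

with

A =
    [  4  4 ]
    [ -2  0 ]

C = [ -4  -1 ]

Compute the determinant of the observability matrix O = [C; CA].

CA = [[-14, -16]]
Observability matrix O = [C; CA] = [[-4, -1], [-14, -16]]
det(O) = (-4)·(-16) - (-1)·(-14) = 64 - 14 = 50
Since det(O) ≠ 0, rank(O) = 2 and the system is completely observable.

50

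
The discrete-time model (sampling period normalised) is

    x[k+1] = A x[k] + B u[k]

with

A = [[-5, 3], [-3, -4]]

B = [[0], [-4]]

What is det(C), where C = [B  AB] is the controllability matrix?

AB = [[-12], [16]]
Controllability matrix C = [B  AB] = [[0, -12], [-4, 16]]
det(C) = 0·16 - (-12)·(-4) = 0 - 48 = -48
Since det(C) ≠ 0, rank(C) = 2 and the system is completely controllable.

-48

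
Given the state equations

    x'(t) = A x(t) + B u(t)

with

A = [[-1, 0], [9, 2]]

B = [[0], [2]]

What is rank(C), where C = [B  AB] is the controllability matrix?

1

AB = [[0], [4]]
Controllability matrix C = [B  AB] = [[0, 0], [2, 4]]
Every column of C is a scalar multiple of column 1 = [0, 2] (multipliers 1, 2), so the columns span a one-dimensional space.
C ≠ 0, hence rank(C) = 1.
rank(C) = 1 < n = 2, so the pair (A, B) is not completely controllable.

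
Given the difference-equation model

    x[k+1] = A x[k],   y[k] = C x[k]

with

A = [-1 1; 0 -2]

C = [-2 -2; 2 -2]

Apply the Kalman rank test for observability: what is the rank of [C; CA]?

2

CA = [[2, 2], [-2, 6]]
Observability matrix O = [C; CA] = [[-2, -2], [2, -2], [2, 2], [-2, 6]]
Take the 2×2 submatrix of O formed by rows 1, 2: [[-2, -2], [2, -2]]. Its determinant is (-2)·(-2) - (-2)·2 = 4 - (-4) = 8 ≠ 0.
So rank(O) ≥ 2; since O has 2 columns, rank(O) = 2.
rank(O) = 2 = n, so the pair (A, C) is completely observable.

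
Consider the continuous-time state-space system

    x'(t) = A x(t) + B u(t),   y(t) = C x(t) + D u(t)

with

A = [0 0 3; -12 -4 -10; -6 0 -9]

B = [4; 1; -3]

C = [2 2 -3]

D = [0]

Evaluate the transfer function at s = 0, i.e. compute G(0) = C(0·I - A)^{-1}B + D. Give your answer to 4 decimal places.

G(0) = C(-A)^{-1}B + D = -C A^{-1} B + D.
det A = -72, so A^{-1} = (1/-72)·adj(A) = [[-1/2, 0, -1/6], [2/3, -1/4, 1/2], [1/3, 0, 0]]
A^{-1} B = [-3/2, 11/12, 4/3]^T
C A^{-1} B = -31/6
G(0) = D - C A^{-1} B = 0 - (-31/6) = 31/6 ≈ 5.1667

5.1667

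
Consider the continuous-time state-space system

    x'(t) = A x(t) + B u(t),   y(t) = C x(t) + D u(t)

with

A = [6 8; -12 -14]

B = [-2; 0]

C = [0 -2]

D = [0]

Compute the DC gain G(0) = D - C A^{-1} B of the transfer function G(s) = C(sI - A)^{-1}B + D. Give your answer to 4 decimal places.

G(0) = C(-A)^{-1}B + D = -C A^{-1} B + D.
det A = 12, so A^{-1} = (1/12)·adj(A) = [[-7/6, -2/3], [1, 1/2]]
A^{-1} B = [7/3, -2]^T
C A^{-1} B = 4
G(0) = D - C A^{-1} B = 0 - (4) = -4

-4.0000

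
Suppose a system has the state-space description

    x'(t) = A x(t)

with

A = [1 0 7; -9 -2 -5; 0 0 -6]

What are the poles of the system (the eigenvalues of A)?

-6, -2, 1

det(sI - A) = s^3 - (tr A)s^2 + (M11 + M22 + M33)s - det A, where Mii is the 2×2 principal minor of A obtained by deleting row i and column i.
tr A = 1 + (-2) + (-6) = -7; M11 = (-2)·(-6) - (-5)·0 = 12 - 0 = 12; M22 = 1·(-6) - 7·0 = -6 - 0 = -6; M33 = 1·(-2) - 0·(-9) = -2 - 0 = -2; sum of minors = 4.
det A = 1·((-2)·(-6) - (-5)·0) - 0·((-9)·(-6) - (-5)·0) + 7·((-9)·0 - (-2)·0) = 1·12 - 0·54 + 7·0 = 12.
So p(s) = det(sI - A) = s^3 + 7s^2 + 4s - 12.
Rational-root test: any integer root divides -12. Testing small divisors, s = 1 works: p(1) = 1 + 7 + 4 + (-12) = 0, so (s - 1) is a factor.
Dividing, p(s) = (s - 1)(s^2 + 8s + 12).
Factor s^2 + 8s + 12: two numbers with sum -8 and product 12 are -2 and -6, so s^2 + 8s + 12 = (s + 2)(s + 6).
Hence p(s) = (s - 1) (s + 2) (s + 6), with roots -6, -2, 1.
At least one eigenvalue has non-negative real part, so the system is not asymptotically stable.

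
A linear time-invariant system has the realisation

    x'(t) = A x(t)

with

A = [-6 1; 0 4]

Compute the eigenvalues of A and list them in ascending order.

det(sI - A) = s^2 - (tr A)s + det A, with tr A = (-6) + 4 = -2 and det A = (-6)·4 - 1·0 = -24 - 0 = -24.
So p(s) = det(sI - A) = s^2 + 2s - 24.
Factor s^2 + 2s - 24: two numbers with sum -2 and product -24 are 4 and -6, so s^2 + 2s - 24 = (s - 4)(s + 6).
Hence p(s) = (s - 4) (s + 6), with roots -6, 4.
At least one eigenvalue has non-negative real part, so the system is not asymptotically stable.

-6, 4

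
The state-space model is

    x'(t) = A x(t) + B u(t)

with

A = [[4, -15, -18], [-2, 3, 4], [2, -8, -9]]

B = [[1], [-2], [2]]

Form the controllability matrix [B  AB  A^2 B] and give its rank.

AB = [[-2], [0], [0]]
A^2B = [[-8], [4], [-4]]
Controllability matrix C = [B  AB  A^2B] = [[1, -2, -8], [-2, 0, 4], [2, 0, -4]]
The rows r1, r2, r3 of C are linearly dependent: r2 + r3 = 0 (check each entry), so rank(C) ≤ 2.
The 2×2 minor from rows 1, 2, columns 1, 2 is 1·0 - (-2)·(-2) = 0 - 4 = -4 ≠ 0, so rank(C) = 2.
rank(C) = 2 < n = 3, so the pair (A, B) is not completely controllable.

2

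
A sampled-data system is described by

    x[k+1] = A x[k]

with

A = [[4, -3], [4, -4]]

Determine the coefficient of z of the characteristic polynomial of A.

0

For a 2×2 matrix, det(zI - A) = z^2 - (tr A)z + det A.
tr A = 0, det A = -4.
So p(z) = z^2 - 4.
The coefficient of z is 0.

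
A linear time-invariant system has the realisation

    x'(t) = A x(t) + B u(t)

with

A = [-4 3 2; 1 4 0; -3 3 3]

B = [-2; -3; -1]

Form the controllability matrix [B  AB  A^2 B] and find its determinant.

-606

AB = [[-3], [-14], [-6]]
A^2B = [[-42], [-59], [-51]]
Controllability matrix C = [B  AB  A^2B] = [[-2, -3, -42], [-3, -14, -59], [-1, -6, -51]]
Expanding along the first row, det(C) = (-2)·((-14)·(-51) - (-59)·(-6)) - (-3)·((-3)·(-51) - (-59)·(-1)) + (-42)·((-3)·(-6) - (-14)·(-1)) = (-2)·360 - (-3)·94 + (-42)·4 = -606
Since det(C) ≠ 0, rank(C) = 3 and the system is completely controllable.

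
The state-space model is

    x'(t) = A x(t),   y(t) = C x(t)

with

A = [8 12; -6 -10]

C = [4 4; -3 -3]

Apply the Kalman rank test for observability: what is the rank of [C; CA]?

1

CA = [[8, 8], [-6, -6]]
Observability matrix O = [C; CA] = [[4, 4], [-3, -3], [8, 8], [-6, -6]]
Every row of O is a scalar multiple of row 1 = [4, 4] (multipliers 1, -3/4, 2, -3/2), so the rows span a one-dimensional space.
O ≠ 0, hence rank(O) = 1.
rank(O) = 1 < n = 2, so the pair (A, C) is not completely observable.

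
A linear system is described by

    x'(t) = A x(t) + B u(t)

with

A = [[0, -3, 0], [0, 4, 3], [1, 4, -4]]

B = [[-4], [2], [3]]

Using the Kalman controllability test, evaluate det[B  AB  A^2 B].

-4047

AB = [[-6], [17], [-8]]
A^2B = [[-51], [44], [94]]
Controllability matrix C = [B  AB  A^2B] = [[-4, -6, -51], [2, 17, 44], [3, -8, 94]]
Expanding along the first row, det(C) = (-4)·(17·94 - 44·(-8)) - (-6)·(2·94 - 44·3) + (-51)·(2·(-8) - 17·3) = (-4)·1950 - (-6)·56 + (-51)·(-67) = -4047
Since det(C) ≠ 0, rank(C) = 3 and the system is completely controllable.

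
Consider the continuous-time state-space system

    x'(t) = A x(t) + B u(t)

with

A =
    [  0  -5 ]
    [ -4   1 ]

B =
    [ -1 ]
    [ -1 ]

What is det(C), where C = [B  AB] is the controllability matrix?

2

AB = [[5], [3]]
Controllability matrix C = [B  AB] = [[-1, 5], [-1, 3]]
det(C) = (-1)·3 - 5·(-1) = -3 - (-5) = 2
Since det(C) ≠ 0, rank(C) = 2 and the system is completely controllable.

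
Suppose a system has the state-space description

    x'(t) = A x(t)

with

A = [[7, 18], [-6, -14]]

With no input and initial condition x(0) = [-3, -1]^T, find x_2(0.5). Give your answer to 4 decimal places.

2.4901

det(sI - A) = s^2 - (tr A)s + det A, with tr A = 7 + (-14) = -7 and det A = 7·(-14) - 18·(-6) = -98 - (-108) = 10.
So p(s) = det(sI - A) = s^2 + 7s + 10.
Factor s^2 + 7s + 10: two numbers with sum -7 and product 10 are -2 and -5, so s^2 + 7s + 10 = (s + 2)(s + 5).
Hence p(s) = (s + 2) (s + 5), with roots -5, -2.
The eigenvalues -5, -2 are distinct and real, so A is diagonalisable and x(t) = e^{At} x(0) = V diag(e^{λ_i t}) V^{-1} x(0), where the columns of V are the eigenvectors.
λ = -5: A - (-5)I = [[12, 18], [-6, -9]]. Row 1 gives 12·v1 + 18·v2 = 0, so take v_1 = [-3, 2]^T.
λ = -2: A - (-2)I = [[9, 18], [-6, -12]]. Row 1 gives 9·v1 + 18·v2 = 0, so take v_2 = [-2, 1]^T.
V = [v_1 v_2] = [[-3, -2], [2, 1]] has det V = 1, so V^{-1} = adj(V)/det V = [[1, 2], [-2, -3]].
Modal coordinates z(0) = V^{-1} x(0): 1·(-3) + 2·(-1) = -5; (-2)·(-3) + (-3)·(-1) = 9; so z(0) = [-5, 9]^T.
x_2(t) = Σ_i (v_i)_2 · z_i(0) · e^{λ_i t} (row 2 of V times the modal terms).
x_2(0.5) = 2·(-5)·e^{-5·0.5} + 1·9·e^{-2·0.5} = (-10)·0.082085 + 9·0.367879 = 2.4901.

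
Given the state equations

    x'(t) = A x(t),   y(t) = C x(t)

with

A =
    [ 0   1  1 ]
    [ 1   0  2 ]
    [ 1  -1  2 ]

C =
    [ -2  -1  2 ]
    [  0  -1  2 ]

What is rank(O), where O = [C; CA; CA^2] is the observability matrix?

CA = [[1, -4, 0], [1, -2, 2]]
CA^2 = [[-4, 1, -7], [0, -1, 1]]
Observability matrix O = [C; CA; CA^2] = [[-2, -1, 2], [0, -1, 2], [1, -4, 0], [1, -2, 2], [-4, 1, -7], [0, -1, 1]]
Take the 3×3 submatrix of O formed by rows 1, 2, 3: [[-2, -1, 2], [0, -1, 2], [1, -4, 0]]. Its determinant is (-2)·((-1)·0 - 2·(-4)) - (-1)·(0·0 - 2·1) + 2·(0·(-4) - (-1)·1) = (-2)·8 - (-1)·(-2) + 2·1 = -16 ≠ 0.
So rank(O) ≥ 3; since O has 3 columns, rank(O) = 3.
rank(O) = 3 = n, so the pair (A, C) is completely observable.

3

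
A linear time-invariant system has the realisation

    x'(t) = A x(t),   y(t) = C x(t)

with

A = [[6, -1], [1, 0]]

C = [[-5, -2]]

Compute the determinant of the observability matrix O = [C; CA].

-89

CA = [[-32, 5]]
Observability matrix O = [C; CA] = [[-5, -2], [-32, 5]]
det(O) = (-5)·5 - (-2)·(-32) = -25 - 64 = -89
Since det(O) ≠ 0, rank(O) = 2 and the system is completely observable.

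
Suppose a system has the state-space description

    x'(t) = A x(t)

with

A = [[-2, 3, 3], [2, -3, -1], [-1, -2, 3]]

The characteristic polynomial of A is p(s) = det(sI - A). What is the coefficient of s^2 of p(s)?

Expand det(sI - A) for the 3×3 matrix.
p(s) = s^3 + 2s^2 - 14s + 14.
(Check: constant term = det(-A) = (-1)^3 det A = 14; coefficient of s^2 = -tr A = 2.)
The coefficient of s^2 is 2.

2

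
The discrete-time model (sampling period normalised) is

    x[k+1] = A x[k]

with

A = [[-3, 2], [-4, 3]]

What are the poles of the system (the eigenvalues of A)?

det(zI - A) = z^2 - (tr A)z + det A, with tr A = (-3) + 3 = 0 and det A = (-3)·3 - 2·(-4) = -9 - (-8) = -1.
So p(z) = det(zI - A) = z^2 - 1.
Factor z^2 - 1: two numbers with sum 0 and product -1 are 1 and -1, so z^2 - 1 = (z - 1)(z + 1).
Hence p(z) = (z - 1) (z + 1), with roots -1, 1.

-1, 1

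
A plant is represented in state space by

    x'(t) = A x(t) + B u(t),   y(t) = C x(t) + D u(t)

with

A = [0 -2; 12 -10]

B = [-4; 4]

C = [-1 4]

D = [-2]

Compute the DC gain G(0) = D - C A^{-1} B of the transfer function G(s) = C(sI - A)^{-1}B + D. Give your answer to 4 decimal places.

-8.0000

G(0) = C(-A)^{-1}B + D = -C A^{-1} B + D.
det A = 24, so A^{-1} = (1/24)·adj(A) = [[-5/12, 1/12], [-1/2, 0]]
A^{-1} B = [2, 2]^T
C A^{-1} B = 6
G(0) = D - C A^{-1} B = -2 - (6) = -8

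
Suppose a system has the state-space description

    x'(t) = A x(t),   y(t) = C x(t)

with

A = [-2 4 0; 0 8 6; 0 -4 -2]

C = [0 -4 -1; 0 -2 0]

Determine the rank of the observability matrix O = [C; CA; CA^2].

2

CA = [[0, -28, -22], [0, -16, -12]]
CA^2 = [[0, -136, -124], [0, -80, -72]]
Observability matrix O = [C; CA; CA^2] = [[0, -4, -1], [0, -2, 0], [0, -28, -22], [0, -16, -12], [0, -136, -124], [0, -80, -72]]
Column 1 of O is identically zero, so rank(O) ≤ 2.
The 2×2 minor from rows 1, 2, columns 2, 3 is (-4)·0 - (-1)·(-2) = 0 - 2 = -2 ≠ 0, so rank(O) = 2.
rank(O) = 2 < n = 3, so the pair (A, C) is not completely observable.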